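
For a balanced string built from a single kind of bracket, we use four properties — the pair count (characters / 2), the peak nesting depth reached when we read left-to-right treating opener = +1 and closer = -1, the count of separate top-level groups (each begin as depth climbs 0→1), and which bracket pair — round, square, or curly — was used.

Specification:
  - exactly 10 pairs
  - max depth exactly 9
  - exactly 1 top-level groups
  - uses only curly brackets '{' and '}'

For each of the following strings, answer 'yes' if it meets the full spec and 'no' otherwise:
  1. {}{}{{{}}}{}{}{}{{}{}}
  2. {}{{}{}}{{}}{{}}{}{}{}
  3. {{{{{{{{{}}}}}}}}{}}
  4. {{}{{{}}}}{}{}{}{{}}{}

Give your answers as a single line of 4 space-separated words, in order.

Answer: no no yes no

Derivation:
String 1 '{}{}{{{}}}{}{}{}{{}{}}': depth seq [1 0 1 0 1 2 3 2 1 0 1 0 1 0 1 0 1 2 1 2 1 0]
  -> pairs=11 depth=3 groups=7 -> no
String 2 '{}{{}{}}{{}}{{}}{}{}{}': depth seq [1 0 1 2 1 2 1 0 1 2 1 0 1 2 1 0 1 0 1 0 1 0]
  -> pairs=11 depth=2 groups=7 -> no
String 3 '{{{{{{{{{}}}}}}}}{}}': depth seq [1 2 3 4 5 6 7 8 9 8 7 6 5 4 3 2 1 2 1 0]
  -> pairs=10 depth=9 groups=1 -> yes
String 4 '{{}{{{}}}}{}{}{}{{}}{}': depth seq [1 2 1 2 3 4 3 2 1 0 1 0 1 0 1 0 1 2 1 0 1 0]
  -> pairs=11 depth=4 groups=6 -> no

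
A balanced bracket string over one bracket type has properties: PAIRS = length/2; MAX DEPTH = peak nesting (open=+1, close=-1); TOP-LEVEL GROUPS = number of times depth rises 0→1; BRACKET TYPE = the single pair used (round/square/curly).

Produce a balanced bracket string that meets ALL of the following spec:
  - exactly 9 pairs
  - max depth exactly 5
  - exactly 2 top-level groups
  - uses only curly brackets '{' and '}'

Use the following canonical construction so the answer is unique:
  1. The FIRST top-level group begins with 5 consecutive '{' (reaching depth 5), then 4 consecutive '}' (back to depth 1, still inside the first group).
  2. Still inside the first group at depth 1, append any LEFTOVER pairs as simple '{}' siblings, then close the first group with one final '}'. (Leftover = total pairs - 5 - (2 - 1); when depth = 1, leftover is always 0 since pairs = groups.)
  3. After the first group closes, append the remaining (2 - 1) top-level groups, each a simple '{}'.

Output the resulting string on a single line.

Spec: pairs=9 depth=5 groups=2
Leftover pairs = 9 - 5 - (2-1) = 3
First group: deep chain of depth 5 + 3 sibling pairs
Remaining 1 groups: simple '{}' each

Answer: {{{{{}}}}{}{}{}}{}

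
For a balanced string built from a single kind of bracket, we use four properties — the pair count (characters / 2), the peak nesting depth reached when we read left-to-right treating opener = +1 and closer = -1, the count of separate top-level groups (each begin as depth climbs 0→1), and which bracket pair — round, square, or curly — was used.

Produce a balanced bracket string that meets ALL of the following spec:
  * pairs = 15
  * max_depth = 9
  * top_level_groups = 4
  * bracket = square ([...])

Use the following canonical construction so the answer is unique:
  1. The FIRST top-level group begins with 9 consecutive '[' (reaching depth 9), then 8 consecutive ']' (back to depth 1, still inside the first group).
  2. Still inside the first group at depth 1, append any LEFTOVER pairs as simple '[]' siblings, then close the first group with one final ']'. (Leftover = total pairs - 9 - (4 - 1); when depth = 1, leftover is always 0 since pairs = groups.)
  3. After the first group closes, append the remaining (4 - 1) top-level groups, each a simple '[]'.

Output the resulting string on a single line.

Spec: pairs=15 depth=9 groups=4
Leftover pairs = 15 - 9 - (4-1) = 3
First group: deep chain of depth 9 + 3 sibling pairs
Remaining 3 groups: simple '[]' each

Answer: [[[[[[[[[]]]]]]]][][][]][][][]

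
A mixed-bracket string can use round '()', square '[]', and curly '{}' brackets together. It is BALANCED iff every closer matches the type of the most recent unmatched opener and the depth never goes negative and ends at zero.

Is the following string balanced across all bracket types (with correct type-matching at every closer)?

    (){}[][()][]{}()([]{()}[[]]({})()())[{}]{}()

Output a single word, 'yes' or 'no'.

Answer: yes

Derivation:
pos 0: push '('; stack = (
pos 1: ')' matches '('; pop; stack = (empty)
pos 2: push '{'; stack = {
pos 3: '}' matches '{'; pop; stack = (empty)
pos 4: push '['; stack = [
pos 5: ']' matches '['; pop; stack = (empty)
pos 6: push '['; stack = [
pos 7: push '('; stack = [(
pos 8: ')' matches '('; pop; stack = [
pos 9: ']' matches '['; pop; stack = (empty)
pos 10: push '['; stack = [
pos 11: ']' matches '['; pop; stack = (empty)
pos 12: push '{'; stack = {
pos 13: '}' matches '{'; pop; stack = (empty)
pos 14: push '('; stack = (
pos 15: ')' matches '('; pop; stack = (empty)
pos 16: push '('; stack = (
pos 17: push '['; stack = ([
pos 18: ']' matches '['; pop; stack = (
pos 19: push '{'; stack = ({
pos 20: push '('; stack = ({(
pos 21: ')' matches '('; pop; stack = ({
pos 22: '}' matches '{'; pop; stack = (
pos 23: push '['; stack = ([
pos 24: push '['; stack = ([[
pos 25: ']' matches '['; pop; stack = ([
pos 26: ']' matches '['; pop; stack = (
pos 27: push '('; stack = ((
pos 28: push '{'; stack = (({
pos 29: '}' matches '{'; pop; stack = ((
pos 30: ')' matches '('; pop; stack = (
pos 31: push '('; stack = ((
pos 32: ')' matches '('; pop; stack = (
pos 33: push '('; stack = ((
pos 34: ')' matches '('; pop; stack = (
pos 35: ')' matches '('; pop; stack = (empty)
pos 36: push '['; stack = [
pos 37: push '{'; stack = [{
pos 38: '}' matches '{'; pop; stack = [
pos 39: ']' matches '['; pop; stack = (empty)
pos 40: push '{'; stack = {
pos 41: '}' matches '{'; pop; stack = (empty)
pos 42: push '('; stack = (
pos 43: ')' matches '('; pop; stack = (empty)
end: stack empty → VALID
Verdict: properly nested → yes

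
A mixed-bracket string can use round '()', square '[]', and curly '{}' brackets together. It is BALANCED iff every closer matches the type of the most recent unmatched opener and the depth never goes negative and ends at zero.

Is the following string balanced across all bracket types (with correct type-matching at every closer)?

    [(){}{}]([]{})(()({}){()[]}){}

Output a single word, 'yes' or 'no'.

pos 0: push '['; stack = [
pos 1: push '('; stack = [(
pos 2: ')' matches '('; pop; stack = [
pos 3: push '{'; stack = [{
pos 4: '}' matches '{'; pop; stack = [
pos 5: push '{'; stack = [{
pos 6: '}' matches '{'; pop; stack = [
pos 7: ']' matches '['; pop; stack = (empty)
pos 8: push '('; stack = (
pos 9: push '['; stack = ([
pos 10: ']' matches '['; pop; stack = (
pos 11: push '{'; stack = ({
pos 12: '}' matches '{'; pop; stack = (
pos 13: ')' matches '('; pop; stack = (empty)
pos 14: push '('; stack = (
pos 15: push '('; stack = ((
pos 16: ')' matches '('; pop; stack = (
pos 17: push '('; stack = ((
pos 18: push '{'; stack = (({
pos 19: '}' matches '{'; pop; stack = ((
pos 20: ')' matches '('; pop; stack = (
pos 21: push '{'; stack = ({
pos 22: push '('; stack = ({(
pos 23: ')' matches '('; pop; stack = ({
pos 24: push '['; stack = ({[
pos 25: ']' matches '['; pop; stack = ({
pos 26: '}' matches '{'; pop; stack = (
pos 27: ')' matches '('; pop; stack = (empty)
pos 28: push '{'; stack = {
pos 29: '}' matches '{'; pop; stack = (empty)
end: stack empty → VALID
Verdict: properly nested → yes

Answer: yes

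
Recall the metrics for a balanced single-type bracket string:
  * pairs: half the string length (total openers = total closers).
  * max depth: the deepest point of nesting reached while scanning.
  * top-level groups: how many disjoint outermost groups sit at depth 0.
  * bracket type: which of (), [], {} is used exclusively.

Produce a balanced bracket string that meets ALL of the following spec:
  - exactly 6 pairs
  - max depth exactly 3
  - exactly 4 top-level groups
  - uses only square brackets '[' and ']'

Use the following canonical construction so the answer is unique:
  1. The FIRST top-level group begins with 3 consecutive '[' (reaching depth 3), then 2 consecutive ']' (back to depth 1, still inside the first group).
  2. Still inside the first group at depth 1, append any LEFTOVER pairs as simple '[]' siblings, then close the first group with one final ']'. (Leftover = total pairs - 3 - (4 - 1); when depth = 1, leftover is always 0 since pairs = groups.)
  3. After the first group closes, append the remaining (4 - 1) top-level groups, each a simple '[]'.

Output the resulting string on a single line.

Answer: [[[]]][][][]

Derivation:
Spec: pairs=6 depth=3 groups=4
Leftover pairs = 6 - 3 - (4-1) = 0
First group: deep chain of depth 3 + 0 sibling pairs
Remaining 3 groups: simple '[]' each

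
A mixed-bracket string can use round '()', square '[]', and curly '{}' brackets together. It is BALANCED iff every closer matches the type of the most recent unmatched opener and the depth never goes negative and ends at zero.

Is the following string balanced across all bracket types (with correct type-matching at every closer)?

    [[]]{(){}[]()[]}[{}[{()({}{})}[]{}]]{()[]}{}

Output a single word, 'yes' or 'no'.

pos 0: push '['; stack = [
pos 1: push '['; stack = [[
pos 2: ']' matches '['; pop; stack = [
pos 3: ']' matches '['; pop; stack = (empty)
pos 4: push '{'; stack = {
pos 5: push '('; stack = {(
pos 6: ')' matches '('; pop; stack = {
pos 7: push '{'; stack = {{
pos 8: '}' matches '{'; pop; stack = {
pos 9: push '['; stack = {[
pos 10: ']' matches '['; pop; stack = {
pos 11: push '('; stack = {(
pos 12: ')' matches '('; pop; stack = {
pos 13: push '['; stack = {[
pos 14: ']' matches '['; pop; stack = {
pos 15: '}' matches '{'; pop; stack = (empty)
pos 16: push '['; stack = [
pos 17: push '{'; stack = [{
pos 18: '}' matches '{'; pop; stack = [
pos 19: push '['; stack = [[
pos 20: push '{'; stack = [[{
pos 21: push '('; stack = [[{(
pos 22: ')' matches '('; pop; stack = [[{
pos 23: push '('; stack = [[{(
pos 24: push '{'; stack = [[{({
pos 25: '}' matches '{'; pop; stack = [[{(
pos 26: push '{'; stack = [[{({
pos 27: '}' matches '{'; pop; stack = [[{(
pos 28: ')' matches '('; pop; stack = [[{
pos 29: '}' matches '{'; pop; stack = [[
pos 30: push '['; stack = [[[
pos 31: ']' matches '['; pop; stack = [[
pos 32: push '{'; stack = [[{
pos 33: '}' matches '{'; pop; stack = [[
pos 34: ']' matches '['; pop; stack = [
pos 35: ']' matches '['; pop; stack = (empty)
pos 36: push '{'; stack = {
pos 37: push '('; stack = {(
pos 38: ')' matches '('; pop; stack = {
pos 39: push '['; stack = {[
pos 40: ']' matches '['; pop; stack = {
pos 41: '}' matches '{'; pop; stack = (empty)
pos 42: push '{'; stack = {
pos 43: '}' matches '{'; pop; stack = (empty)
end: stack empty → VALID
Verdict: properly nested → yes

Answer: yes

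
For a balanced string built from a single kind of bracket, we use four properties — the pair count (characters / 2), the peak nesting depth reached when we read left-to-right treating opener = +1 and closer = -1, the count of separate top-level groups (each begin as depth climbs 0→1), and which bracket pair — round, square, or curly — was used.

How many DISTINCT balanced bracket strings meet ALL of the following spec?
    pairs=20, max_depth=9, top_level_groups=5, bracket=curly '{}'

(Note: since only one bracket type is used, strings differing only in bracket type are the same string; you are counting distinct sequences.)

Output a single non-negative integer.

Answer: 10666480

Derivation:
Spec: pairs=20 depth=9 groups=5
Count(depth <= 9) = 459818040
Count(depth <= 8) = 449151560
Count(depth == 9) = 459818040 - 449151560 = 10666480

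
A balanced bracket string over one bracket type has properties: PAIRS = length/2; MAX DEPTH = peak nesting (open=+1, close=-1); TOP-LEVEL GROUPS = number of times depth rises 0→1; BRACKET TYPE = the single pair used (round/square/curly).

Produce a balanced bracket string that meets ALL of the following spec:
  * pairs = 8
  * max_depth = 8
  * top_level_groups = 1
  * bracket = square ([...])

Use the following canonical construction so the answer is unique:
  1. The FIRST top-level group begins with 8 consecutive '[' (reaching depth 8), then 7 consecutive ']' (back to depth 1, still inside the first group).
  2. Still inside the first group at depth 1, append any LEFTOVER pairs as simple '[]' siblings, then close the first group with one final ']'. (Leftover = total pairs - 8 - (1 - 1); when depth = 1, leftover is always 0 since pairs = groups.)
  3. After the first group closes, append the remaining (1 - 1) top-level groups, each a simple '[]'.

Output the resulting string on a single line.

Answer: [[[[[[[[]]]]]]]]

Derivation:
Spec: pairs=8 depth=8 groups=1
Leftover pairs = 8 - 8 - (1-1) = 0
First group: deep chain of depth 8 + 0 sibling pairs
Remaining 0 groups: simple '[]' each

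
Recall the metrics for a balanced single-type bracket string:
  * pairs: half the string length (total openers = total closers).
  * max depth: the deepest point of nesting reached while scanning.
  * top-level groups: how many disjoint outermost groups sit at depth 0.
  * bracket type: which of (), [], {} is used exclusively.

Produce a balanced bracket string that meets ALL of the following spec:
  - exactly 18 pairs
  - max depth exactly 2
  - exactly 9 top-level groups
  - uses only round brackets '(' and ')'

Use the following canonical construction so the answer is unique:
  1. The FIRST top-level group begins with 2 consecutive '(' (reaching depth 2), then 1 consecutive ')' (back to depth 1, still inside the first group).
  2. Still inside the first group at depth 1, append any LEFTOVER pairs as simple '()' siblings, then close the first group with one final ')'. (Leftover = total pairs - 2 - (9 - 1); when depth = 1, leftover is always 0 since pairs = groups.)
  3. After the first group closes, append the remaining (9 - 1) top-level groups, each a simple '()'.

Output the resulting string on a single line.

Answer: (()()()()()()()()())()()()()()()()()

Derivation:
Spec: pairs=18 depth=2 groups=9
Leftover pairs = 18 - 2 - (9-1) = 8
First group: deep chain of depth 2 + 8 sibling pairs
Remaining 8 groups: simple '()' each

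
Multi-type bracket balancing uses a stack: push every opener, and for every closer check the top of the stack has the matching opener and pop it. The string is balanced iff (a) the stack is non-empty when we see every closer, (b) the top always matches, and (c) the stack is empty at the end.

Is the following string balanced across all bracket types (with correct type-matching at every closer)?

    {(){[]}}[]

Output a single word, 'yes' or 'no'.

Answer: yes

Derivation:
pos 0: push '{'; stack = {
pos 1: push '('; stack = {(
pos 2: ')' matches '('; pop; stack = {
pos 3: push '{'; stack = {{
pos 4: push '['; stack = {{[
pos 5: ']' matches '['; pop; stack = {{
pos 6: '}' matches '{'; pop; stack = {
pos 7: '}' matches '{'; pop; stack = (empty)
pos 8: push '['; stack = [
pos 9: ']' matches '['; pop; stack = (empty)
end: stack empty → VALID
Verdict: properly nested → yes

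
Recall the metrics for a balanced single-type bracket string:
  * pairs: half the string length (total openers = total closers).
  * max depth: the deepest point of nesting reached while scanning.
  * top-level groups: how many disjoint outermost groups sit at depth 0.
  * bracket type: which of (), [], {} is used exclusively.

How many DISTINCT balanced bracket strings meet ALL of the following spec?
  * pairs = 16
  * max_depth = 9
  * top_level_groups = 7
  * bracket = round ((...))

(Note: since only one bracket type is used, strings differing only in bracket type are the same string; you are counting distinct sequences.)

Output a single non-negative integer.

Answer: 147

Derivation:
Spec: pairs=16 depth=9 groups=7
Count(depth <= 9) = 572026
Count(depth <= 8) = 571879
Count(depth == 9) = 572026 - 571879 = 147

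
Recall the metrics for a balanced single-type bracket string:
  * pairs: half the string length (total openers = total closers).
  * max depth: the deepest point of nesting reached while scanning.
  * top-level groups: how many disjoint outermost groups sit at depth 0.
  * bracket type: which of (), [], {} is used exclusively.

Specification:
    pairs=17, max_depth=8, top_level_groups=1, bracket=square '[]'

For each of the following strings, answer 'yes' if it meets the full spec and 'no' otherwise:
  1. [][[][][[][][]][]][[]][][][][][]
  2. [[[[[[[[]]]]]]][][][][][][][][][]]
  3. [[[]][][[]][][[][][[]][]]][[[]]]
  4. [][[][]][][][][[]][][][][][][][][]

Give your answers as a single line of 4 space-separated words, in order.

String 1 '[][[][][[][][]][]][[]][][][][][]': depth seq [1 0 1 2 1 2 1 2 3 2 3 2 3 2 1 2 1 0 1 2 1 0 1 0 1 0 1 0 1 0 1 0]
  -> pairs=16 depth=3 groups=8 -> no
String 2 '[[[[[[[[]]]]]]][][][][][][][][][]]': depth seq [1 2 3 4 5 6 7 8 7 6 5 4 3 2 1 2 1 2 1 2 1 2 1 2 1 2 1 2 1 2 1 2 1 0]
  -> pairs=17 depth=8 groups=1 -> yes
String 3 '[[[]][][[]][][[][][[]][]]][[[]]]': depth seq [1 2 3 2 1 2 1 2 3 2 1 2 1 2 3 2 3 2 3 4 3 2 3 2 1 0 1 2 3 2 1 0]
  -> pairs=16 depth=4 groups=2 -> no
String 4 '[][[][]][][][][[]][][][][][][][][]': depth seq [1 0 1 2 1 2 1 0 1 0 1 0 1 0 1 2 1 0 1 0 1 0 1 0 1 0 1 0 1 0 1 0 1 0]
  -> pairs=17 depth=2 groups=14 -> no

Answer: no yes no no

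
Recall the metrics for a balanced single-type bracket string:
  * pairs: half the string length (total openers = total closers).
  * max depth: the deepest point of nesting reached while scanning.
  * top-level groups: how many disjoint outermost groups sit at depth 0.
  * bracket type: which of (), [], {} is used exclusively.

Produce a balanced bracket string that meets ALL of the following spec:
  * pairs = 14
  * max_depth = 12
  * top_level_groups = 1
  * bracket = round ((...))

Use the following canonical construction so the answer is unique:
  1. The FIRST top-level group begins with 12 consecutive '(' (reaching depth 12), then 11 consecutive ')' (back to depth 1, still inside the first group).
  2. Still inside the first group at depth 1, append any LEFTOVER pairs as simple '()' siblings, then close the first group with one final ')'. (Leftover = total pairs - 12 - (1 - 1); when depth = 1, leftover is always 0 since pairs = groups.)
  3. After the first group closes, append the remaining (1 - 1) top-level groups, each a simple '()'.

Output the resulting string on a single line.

Answer: (((((((((((()))))))))))()())

Derivation:
Spec: pairs=14 depth=12 groups=1
Leftover pairs = 14 - 12 - (1-1) = 2
First group: deep chain of depth 12 + 2 sibling pairs
Remaining 0 groups: simple '()' each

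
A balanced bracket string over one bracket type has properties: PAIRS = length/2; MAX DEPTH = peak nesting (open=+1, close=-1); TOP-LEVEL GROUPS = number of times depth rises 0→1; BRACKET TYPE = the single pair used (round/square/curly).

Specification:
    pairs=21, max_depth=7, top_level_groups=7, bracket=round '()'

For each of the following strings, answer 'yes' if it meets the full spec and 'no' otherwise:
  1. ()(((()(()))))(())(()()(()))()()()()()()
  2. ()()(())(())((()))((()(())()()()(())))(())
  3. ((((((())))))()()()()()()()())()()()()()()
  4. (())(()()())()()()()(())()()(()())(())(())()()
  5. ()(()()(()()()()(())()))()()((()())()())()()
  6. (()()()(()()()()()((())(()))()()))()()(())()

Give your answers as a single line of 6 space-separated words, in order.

Answer: no no yes no no no

Derivation:
String 1 '()(((()(()))))(())(()()(()))()()()()()()': depth seq [1 0 1 2 3 4 3 4 5 4 3 2 1 0 1 2 1 0 1 2 1 2 1 2 3 2 1 0 1 0 1 0 1 0 1 0 1 0 1 0]
  -> pairs=20 depth=5 groups=10 -> no
String 2 '()()(())(())((()))((()(())()()()(())))(())': depth seq [1 0 1 0 1 2 1 0 1 2 1 0 1 2 3 2 1 0 1 2 3 2 3 4 3 2 3 2 3 2 3 2 3 4 3 2 1 0 1 2 1 0]
  -> pairs=21 depth=4 groups=7 -> no
String 3 '((((((())))))()()()()()()()())()()()()()()': depth seq [1 2 3 4 5 6 7 6 5 4 3 2 1 2 1 2 1 2 1 2 1 2 1 2 1 2 1 2 1 0 1 0 1 0 1 0 1 0 1 0 1 0]
  -> pairs=21 depth=7 groups=7 -> yes
String 4 '(())(()()())()()()()(())()()(()())(())(())()()': depth seq [1 2 1 0 1 2 1 2 1 2 1 0 1 0 1 0 1 0 1 0 1 2 1 0 1 0 1 0 1 2 1 2 1 0 1 2 1 0 1 2 1 0 1 0 1 0]
  -> pairs=23 depth=2 groups=14 -> no
String 5 '()(()()(()()()()(())()))()()((()())()())()()': depth seq [1 0 1 2 1 2 1 2 3 2 3 2 3 2 3 2 3 4 3 2 3 2 1 0 1 0 1 0 1 2 3 2 3 2 1 2 1 2 1 0 1 0 1 0]
  -> pairs=22 depth=4 groups=7 -> no
String 6 '(()()()(()()()()()((())(()))()()))()()(())()': depth seq [1 2 1 2 1 2 1 2 3 2 3 2 3 2 3 2 3 2 3 4 5 4 3 4 5 4 3 2 3 2 3 2 1 0 1 0 1 0 1 2 1 0 1 0]
  -> pairs=22 depth=5 groups=5 -> no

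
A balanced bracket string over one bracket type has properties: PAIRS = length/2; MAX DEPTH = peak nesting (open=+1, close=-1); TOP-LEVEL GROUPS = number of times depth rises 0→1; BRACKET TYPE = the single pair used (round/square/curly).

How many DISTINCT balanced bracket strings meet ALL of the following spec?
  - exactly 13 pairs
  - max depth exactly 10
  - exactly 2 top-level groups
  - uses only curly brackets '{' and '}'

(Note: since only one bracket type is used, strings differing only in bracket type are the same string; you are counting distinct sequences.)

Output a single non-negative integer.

Spec: pairs=13 depth=10 groups=2
Count(depth <= 10) = 207970
Count(depth <= 9) = 207596
Count(depth == 10) = 207970 - 207596 = 374

Answer: 374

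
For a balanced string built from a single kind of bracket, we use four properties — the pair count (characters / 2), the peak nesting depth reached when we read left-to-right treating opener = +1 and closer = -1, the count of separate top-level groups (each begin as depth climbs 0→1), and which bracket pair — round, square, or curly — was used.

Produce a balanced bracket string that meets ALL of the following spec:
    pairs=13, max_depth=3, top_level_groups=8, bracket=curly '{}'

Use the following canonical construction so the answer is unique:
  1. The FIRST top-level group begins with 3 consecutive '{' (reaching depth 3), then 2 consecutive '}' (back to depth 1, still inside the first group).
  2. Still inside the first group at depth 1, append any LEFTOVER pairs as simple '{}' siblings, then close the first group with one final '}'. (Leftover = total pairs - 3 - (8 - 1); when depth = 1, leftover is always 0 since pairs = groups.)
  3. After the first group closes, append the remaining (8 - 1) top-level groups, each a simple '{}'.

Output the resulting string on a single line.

Answer: {{{}}{}{}{}}{}{}{}{}{}{}{}

Derivation:
Spec: pairs=13 depth=3 groups=8
Leftover pairs = 13 - 3 - (8-1) = 3
First group: deep chain of depth 3 + 3 sibling pairs
Remaining 7 groups: simple '{}' each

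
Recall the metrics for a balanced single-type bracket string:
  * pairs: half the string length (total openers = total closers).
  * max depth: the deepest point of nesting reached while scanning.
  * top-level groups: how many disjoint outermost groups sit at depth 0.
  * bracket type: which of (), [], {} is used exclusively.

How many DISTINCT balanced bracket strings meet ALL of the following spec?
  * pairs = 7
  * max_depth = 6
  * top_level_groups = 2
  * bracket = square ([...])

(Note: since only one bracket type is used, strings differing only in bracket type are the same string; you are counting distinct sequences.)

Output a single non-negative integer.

Spec: pairs=7 depth=6 groups=2
Count(depth <= 6) = 132
Count(depth <= 5) = 130
Count(depth == 6) = 132 - 130 = 2

Answer: 2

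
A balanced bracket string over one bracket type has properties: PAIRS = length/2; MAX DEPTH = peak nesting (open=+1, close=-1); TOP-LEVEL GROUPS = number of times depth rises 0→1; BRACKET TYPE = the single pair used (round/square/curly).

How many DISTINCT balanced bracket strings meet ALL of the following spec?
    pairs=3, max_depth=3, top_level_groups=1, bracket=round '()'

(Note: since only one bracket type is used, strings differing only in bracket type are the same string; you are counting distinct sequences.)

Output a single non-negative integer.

Spec: pairs=3 depth=3 groups=1
Count(depth <= 3) = 2
Count(depth <= 2) = 1
Count(depth == 3) = 2 - 1 = 1

Answer: 1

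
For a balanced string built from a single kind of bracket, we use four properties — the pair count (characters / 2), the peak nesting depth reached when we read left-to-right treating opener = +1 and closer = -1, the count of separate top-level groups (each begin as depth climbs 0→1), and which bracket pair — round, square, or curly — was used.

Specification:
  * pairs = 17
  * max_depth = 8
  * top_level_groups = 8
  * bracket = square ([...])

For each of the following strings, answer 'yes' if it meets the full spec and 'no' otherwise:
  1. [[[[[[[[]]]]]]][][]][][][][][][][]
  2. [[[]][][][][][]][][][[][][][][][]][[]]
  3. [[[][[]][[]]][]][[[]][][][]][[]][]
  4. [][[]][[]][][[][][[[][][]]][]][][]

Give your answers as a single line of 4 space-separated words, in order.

String 1 '[[[[[[[[]]]]]]][][]][][][][][][][]': depth seq [1 2 3 4 5 6 7 8 7 6 5 4 3 2 1 2 1 2 1 0 1 0 1 0 1 0 1 0 1 0 1 0 1 0]
  -> pairs=17 depth=8 groups=8 -> yes
String 2 '[[[]][][][][][]][][][[][][][][][]][[]]': depth seq [1 2 3 2 1 2 1 2 1 2 1 2 1 2 1 0 1 0 1 0 1 2 1 2 1 2 1 2 1 2 1 2 1 0 1 2 1 0]
  -> pairs=19 depth=3 groups=5 -> no
String 3 '[[[][[]][[]]][]][[[]][][][]][[]][]': depth seq [1 2 3 2 3 4 3 2 3 4 3 2 1 2 1 0 1 2 3 2 1 2 1 2 1 2 1 0 1 2 1 0 1 0]
  -> pairs=17 depth=4 groups=4 -> no
String 4 '[][[]][[]][][[][][[[][][]]][]][][]': depth seq [1 0 1 2 1 0 1 2 1 0 1 0 1 2 1 2 1 2 3 4 3 4 3 4 3 2 1 2 1 0 1 0 1 0]
  -> pairs=17 depth=4 groups=7 -> no

Answer: yes no no no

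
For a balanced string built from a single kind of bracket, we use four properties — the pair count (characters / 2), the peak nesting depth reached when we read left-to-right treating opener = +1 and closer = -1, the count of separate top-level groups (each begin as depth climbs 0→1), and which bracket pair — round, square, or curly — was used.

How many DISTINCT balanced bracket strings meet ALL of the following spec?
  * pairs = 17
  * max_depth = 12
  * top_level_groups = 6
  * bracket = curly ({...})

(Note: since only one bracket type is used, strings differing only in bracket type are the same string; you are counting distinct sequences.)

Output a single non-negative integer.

Spec: pairs=17 depth=12 groups=6
Count(depth <= 12) = 4601610
Count(depth <= 11) = 4601604
Count(depth == 12) = 4601610 - 4601604 = 6

Answer: 6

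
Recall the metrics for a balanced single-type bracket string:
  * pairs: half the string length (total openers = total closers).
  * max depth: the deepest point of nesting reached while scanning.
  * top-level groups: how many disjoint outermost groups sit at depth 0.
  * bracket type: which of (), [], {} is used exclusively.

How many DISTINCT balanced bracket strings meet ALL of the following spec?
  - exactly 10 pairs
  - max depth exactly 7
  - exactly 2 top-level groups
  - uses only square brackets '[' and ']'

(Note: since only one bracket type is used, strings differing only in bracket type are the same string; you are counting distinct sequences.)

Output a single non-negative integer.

Spec: pairs=10 depth=7 groups=2
Count(depth <= 7) = 4832
Count(depth <= 6) = 4656
Count(depth == 7) = 4832 - 4656 = 176

Answer: 176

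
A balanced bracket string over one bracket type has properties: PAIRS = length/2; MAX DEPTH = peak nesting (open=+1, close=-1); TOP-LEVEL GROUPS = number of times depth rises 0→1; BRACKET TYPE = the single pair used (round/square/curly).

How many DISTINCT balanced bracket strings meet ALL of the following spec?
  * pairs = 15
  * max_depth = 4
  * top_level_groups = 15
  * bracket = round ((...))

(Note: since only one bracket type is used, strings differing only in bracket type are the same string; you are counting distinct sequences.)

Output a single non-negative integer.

Spec: pairs=15 depth=4 groups=15
Count(depth <= 4) = 1
Count(depth <= 3) = 1
Count(depth == 4) = 1 - 1 = 0

Answer: 0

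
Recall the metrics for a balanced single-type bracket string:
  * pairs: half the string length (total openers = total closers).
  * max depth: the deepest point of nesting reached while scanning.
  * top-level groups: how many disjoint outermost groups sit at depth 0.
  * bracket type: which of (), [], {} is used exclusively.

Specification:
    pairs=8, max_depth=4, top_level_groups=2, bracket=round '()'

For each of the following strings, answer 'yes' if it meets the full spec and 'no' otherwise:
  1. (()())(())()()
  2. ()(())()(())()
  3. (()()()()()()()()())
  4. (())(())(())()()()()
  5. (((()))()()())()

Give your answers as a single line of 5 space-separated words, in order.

String 1 '(()())(())()()': depth seq [1 2 1 2 1 0 1 2 1 0 1 0 1 0]
  -> pairs=7 depth=2 groups=4 -> no
String 2 '()(())()(())()': depth seq [1 0 1 2 1 0 1 0 1 2 1 0 1 0]
  -> pairs=7 depth=2 groups=5 -> no
String 3 '(()()()()()()()()())': depth seq [1 2 1 2 1 2 1 2 1 2 1 2 1 2 1 2 1 2 1 0]
  -> pairs=10 depth=2 groups=1 -> no
String 4 '(())(())(())()()()()': depth seq [1 2 1 0 1 2 1 0 1 2 1 0 1 0 1 0 1 0 1 0]
  -> pairs=10 depth=2 groups=7 -> no
String 5 '(((()))()()())()': depth seq [1 2 3 4 3 2 1 2 1 2 1 2 1 0 1 0]
  -> pairs=8 depth=4 groups=2 -> yes

Answer: no no no no yes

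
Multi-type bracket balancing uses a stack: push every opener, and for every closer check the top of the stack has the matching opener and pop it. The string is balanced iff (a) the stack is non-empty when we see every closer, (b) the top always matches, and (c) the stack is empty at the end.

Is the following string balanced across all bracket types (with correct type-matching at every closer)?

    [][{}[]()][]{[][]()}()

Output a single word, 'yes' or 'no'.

pos 0: push '['; stack = [
pos 1: ']' matches '['; pop; stack = (empty)
pos 2: push '['; stack = [
pos 3: push '{'; stack = [{
pos 4: '}' matches '{'; pop; stack = [
pos 5: push '['; stack = [[
pos 6: ']' matches '['; pop; stack = [
pos 7: push '('; stack = [(
pos 8: ')' matches '('; pop; stack = [
pos 9: ']' matches '['; pop; stack = (empty)
pos 10: push '['; stack = [
pos 11: ']' matches '['; pop; stack = (empty)
pos 12: push '{'; stack = {
pos 13: push '['; stack = {[
pos 14: ']' matches '['; pop; stack = {
pos 15: push '['; stack = {[
pos 16: ']' matches '['; pop; stack = {
pos 17: push '('; stack = {(
pos 18: ')' matches '('; pop; stack = {
pos 19: '}' matches '{'; pop; stack = (empty)
pos 20: push '('; stack = (
pos 21: ')' matches '('; pop; stack = (empty)
end: stack empty → VALID
Verdict: properly nested → yes

Answer: yes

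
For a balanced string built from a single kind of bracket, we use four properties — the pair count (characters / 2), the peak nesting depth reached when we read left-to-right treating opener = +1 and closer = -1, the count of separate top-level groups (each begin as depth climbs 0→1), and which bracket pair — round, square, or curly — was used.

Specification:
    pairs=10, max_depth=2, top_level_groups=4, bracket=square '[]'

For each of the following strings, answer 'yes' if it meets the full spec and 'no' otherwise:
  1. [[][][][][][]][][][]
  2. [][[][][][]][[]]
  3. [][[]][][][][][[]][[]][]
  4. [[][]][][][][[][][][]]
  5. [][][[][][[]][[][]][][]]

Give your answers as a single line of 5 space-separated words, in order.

Answer: yes no no no no

Derivation:
String 1 '[[][][][][][]][][][]': depth seq [1 2 1 2 1 2 1 2 1 2 1 2 1 0 1 0 1 0 1 0]
  -> pairs=10 depth=2 groups=4 -> yes
String 2 '[][[][][][]][[]]': depth seq [1 0 1 2 1 2 1 2 1 2 1 0 1 2 1 0]
  -> pairs=8 depth=2 groups=3 -> no
String 3 '[][[]][][][][][[]][[]][]': depth seq [1 0 1 2 1 0 1 0 1 0 1 0 1 0 1 2 1 0 1 2 1 0 1 0]
  -> pairs=12 depth=2 groups=9 -> no
String 4 '[[][]][][][][[][][][]]': depth seq [1 2 1 2 1 0 1 0 1 0 1 0 1 2 1 2 1 2 1 2 1 0]
  -> pairs=11 depth=2 groups=5 -> no
String 5 '[][][[][][[]][[][]][][]]': depth seq [1 0 1 0 1 2 1 2 1 2 3 2 1 2 3 2 3 2 1 2 1 2 1 0]
  -> pairs=12 depth=3 groups=3 -> no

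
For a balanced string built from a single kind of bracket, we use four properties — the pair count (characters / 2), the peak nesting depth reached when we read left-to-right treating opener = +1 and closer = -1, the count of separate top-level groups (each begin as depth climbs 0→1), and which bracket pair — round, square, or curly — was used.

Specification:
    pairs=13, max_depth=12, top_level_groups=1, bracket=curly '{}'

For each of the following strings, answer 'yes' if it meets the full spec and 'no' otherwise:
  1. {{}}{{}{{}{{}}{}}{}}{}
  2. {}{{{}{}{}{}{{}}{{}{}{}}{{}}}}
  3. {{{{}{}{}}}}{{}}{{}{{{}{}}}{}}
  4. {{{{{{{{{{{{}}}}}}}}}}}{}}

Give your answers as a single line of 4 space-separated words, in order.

String 1 '{{}}{{}{{}{{}}{}}{}}{}': depth seq [1 2 1 0 1 2 1 2 3 2 3 4 3 2 3 2 1 2 1 0 1 0]
  -> pairs=11 depth=4 groups=3 -> no
String 2 '{}{{{}{}{}{}{{}}{{}{}{}}{{}}}}': depth seq [1 0 1 2 3 2 3 2 3 2 3 2 3 4 3 2 3 4 3 4 3 4 3 2 3 4 3 2 1 0]
  -> pairs=15 depth=4 groups=2 -> no
String 3 '{{{{}{}{}}}}{{}}{{}{{{}{}}}{}}': depth seq [1 2 3 4 3 4 3 4 3 2 1 0 1 2 1 0 1 2 1 2 3 4 3 4 3 2 1 2 1 0]
  -> pairs=15 depth=4 groups=3 -> no
String 4 '{{{{{{{{{{{{}}}}}}}}}}}{}}': depth seq [1 2 3 4 5 6 7 8 9 10 11 12 11 10 9 8 7 6 5 4 3 2 1 2 1 0]
  -> pairs=13 depth=12 groups=1 -> yes

Answer: no no no yes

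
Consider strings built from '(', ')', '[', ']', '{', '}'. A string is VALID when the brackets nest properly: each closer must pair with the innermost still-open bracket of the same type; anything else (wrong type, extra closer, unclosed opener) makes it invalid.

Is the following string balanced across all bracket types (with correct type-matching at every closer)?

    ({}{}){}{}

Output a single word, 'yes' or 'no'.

Answer: yes

Derivation:
pos 0: push '('; stack = (
pos 1: push '{'; stack = ({
pos 2: '}' matches '{'; pop; stack = (
pos 3: push '{'; stack = ({
pos 4: '}' matches '{'; pop; stack = (
pos 5: ')' matches '('; pop; stack = (empty)
pos 6: push '{'; stack = {
pos 7: '}' matches '{'; pop; stack = (empty)
pos 8: push '{'; stack = {
pos 9: '}' matches '{'; pop; stack = (empty)
end: stack empty → VALID
Verdict: properly nested → yes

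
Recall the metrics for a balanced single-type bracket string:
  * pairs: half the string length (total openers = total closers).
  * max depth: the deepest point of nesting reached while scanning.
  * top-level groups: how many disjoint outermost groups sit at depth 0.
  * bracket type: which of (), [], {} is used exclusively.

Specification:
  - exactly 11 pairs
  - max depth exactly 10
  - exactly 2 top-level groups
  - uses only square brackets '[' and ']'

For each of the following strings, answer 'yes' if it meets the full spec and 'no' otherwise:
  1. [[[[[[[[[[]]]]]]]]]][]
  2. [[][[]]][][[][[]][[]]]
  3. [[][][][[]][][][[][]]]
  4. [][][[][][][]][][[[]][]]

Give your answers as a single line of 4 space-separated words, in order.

Answer: yes no no no

Derivation:
String 1 '[[[[[[[[[[]]]]]]]]]][]': depth seq [1 2 3 4 5 6 7 8 9 10 9 8 7 6 5 4 3 2 1 0 1 0]
  -> pairs=11 depth=10 groups=2 -> yes
String 2 '[[][[]]][][[][[]][[]]]': depth seq [1 2 1 2 3 2 1 0 1 0 1 2 1 2 3 2 1 2 3 2 1 0]
  -> pairs=11 depth=3 groups=3 -> no
String 3 '[[][][][[]][][][[][]]]': depth seq [1 2 1 2 1 2 1 2 3 2 1 2 1 2 1 2 3 2 3 2 1 0]
  -> pairs=11 depth=3 groups=1 -> no
String 4 '[][][[][][][]][][[[]][]]': depth seq [1 0 1 0 1 2 1 2 1 2 1 2 1 0 1 0 1 2 3 2 1 2 1 0]
  -> pairs=12 depth=3 groups=5 -> no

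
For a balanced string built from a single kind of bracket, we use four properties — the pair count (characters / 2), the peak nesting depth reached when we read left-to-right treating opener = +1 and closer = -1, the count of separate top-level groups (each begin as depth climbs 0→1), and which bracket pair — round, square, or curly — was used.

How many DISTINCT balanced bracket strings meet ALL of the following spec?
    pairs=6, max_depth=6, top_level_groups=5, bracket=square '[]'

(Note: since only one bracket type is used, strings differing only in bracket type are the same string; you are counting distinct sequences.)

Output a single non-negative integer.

Answer: 0

Derivation:
Spec: pairs=6 depth=6 groups=5
Count(depth <= 6) = 5
Count(depth <= 5) = 5
Count(depth == 6) = 5 - 5 = 0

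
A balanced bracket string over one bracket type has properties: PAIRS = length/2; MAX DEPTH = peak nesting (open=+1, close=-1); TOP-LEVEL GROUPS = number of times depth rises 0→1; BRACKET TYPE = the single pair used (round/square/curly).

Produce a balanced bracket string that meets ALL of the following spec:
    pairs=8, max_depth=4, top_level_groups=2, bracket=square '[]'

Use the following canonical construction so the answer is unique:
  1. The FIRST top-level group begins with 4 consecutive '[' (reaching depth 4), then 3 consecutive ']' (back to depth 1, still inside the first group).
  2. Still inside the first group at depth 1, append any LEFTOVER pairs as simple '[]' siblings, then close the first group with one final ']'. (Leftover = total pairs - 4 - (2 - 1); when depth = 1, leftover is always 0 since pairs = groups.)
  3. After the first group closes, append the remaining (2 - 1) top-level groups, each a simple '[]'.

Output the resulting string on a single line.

Answer: [[[[]]][][][]][]

Derivation:
Spec: pairs=8 depth=4 groups=2
Leftover pairs = 8 - 4 - (2-1) = 3
First group: deep chain of depth 4 + 3 sibling pairs
Remaining 1 groups: simple '[]' each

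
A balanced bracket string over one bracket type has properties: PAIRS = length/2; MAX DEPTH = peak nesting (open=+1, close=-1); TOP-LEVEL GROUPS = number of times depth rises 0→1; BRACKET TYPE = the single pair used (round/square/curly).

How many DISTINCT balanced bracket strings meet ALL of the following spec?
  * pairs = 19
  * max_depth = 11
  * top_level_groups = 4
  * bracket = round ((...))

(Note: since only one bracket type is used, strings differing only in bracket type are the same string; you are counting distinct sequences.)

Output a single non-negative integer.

Answer: 521664

Derivation:
Spec: pairs=19 depth=11 groups=4
Count(depth <= 11) = 218226976
Count(depth <= 10) = 217705312
Count(depth == 11) = 218226976 - 217705312 = 521664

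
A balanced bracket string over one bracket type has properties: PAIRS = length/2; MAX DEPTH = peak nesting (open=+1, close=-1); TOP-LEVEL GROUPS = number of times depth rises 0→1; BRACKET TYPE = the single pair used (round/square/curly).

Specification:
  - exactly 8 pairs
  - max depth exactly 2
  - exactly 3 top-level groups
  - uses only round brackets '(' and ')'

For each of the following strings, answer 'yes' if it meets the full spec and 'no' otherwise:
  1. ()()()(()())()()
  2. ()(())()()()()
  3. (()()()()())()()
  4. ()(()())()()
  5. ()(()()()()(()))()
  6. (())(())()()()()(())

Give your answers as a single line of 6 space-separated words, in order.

Answer: no no yes no no no

Derivation:
String 1 '()()()(()())()()': depth seq [1 0 1 0 1 0 1 2 1 2 1 0 1 0 1 0]
  -> pairs=8 depth=2 groups=6 -> no
String 2 '()(())()()()()': depth seq [1 0 1 2 1 0 1 0 1 0 1 0 1 0]
  -> pairs=7 depth=2 groups=6 -> no
String 3 '(()()()()())()()': depth seq [1 2 1 2 1 2 1 2 1 2 1 0 1 0 1 0]
  -> pairs=8 depth=2 groups=3 -> yes
String 4 '()(()())()()': depth seq [1 0 1 2 1 2 1 0 1 0 1 0]
  -> pairs=6 depth=2 groups=4 -> no
String 5 '()(()()()()(()))()': depth seq [1 0 1 2 1 2 1 2 1 2 1 2 3 2 1 0 1 0]
  -> pairs=9 depth=3 groups=3 -> no
String 6 '(())(())()()()()(())': depth seq [1 2 1 0 1 2 1 0 1 0 1 0 1 0 1 0 1 2 1 0]
  -> pairs=10 depth=2 groups=7 -> no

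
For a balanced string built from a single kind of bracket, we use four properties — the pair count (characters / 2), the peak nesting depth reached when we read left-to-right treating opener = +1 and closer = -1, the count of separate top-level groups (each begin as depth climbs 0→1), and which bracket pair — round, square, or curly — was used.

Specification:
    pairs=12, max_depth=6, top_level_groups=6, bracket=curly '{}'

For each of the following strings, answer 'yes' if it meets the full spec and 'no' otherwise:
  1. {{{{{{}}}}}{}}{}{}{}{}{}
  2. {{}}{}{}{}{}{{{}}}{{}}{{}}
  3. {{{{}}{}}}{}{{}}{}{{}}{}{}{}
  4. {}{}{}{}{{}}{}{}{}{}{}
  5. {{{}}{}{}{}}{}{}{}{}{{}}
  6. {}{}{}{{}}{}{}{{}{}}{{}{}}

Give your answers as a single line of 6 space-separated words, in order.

Answer: yes no no no no no

Derivation:
String 1 '{{{{{{}}}}}{}}{}{}{}{}{}': depth seq [1 2 3 4 5 6 5 4 3 2 1 2 1 0 1 0 1 0 1 0 1 0 1 0]
  -> pairs=12 depth=6 groups=6 -> yes
String 2 '{{}}{}{}{}{}{{{}}}{{}}{{}}': depth seq [1 2 1 0 1 0 1 0 1 0 1 0 1 2 3 2 1 0 1 2 1 0 1 2 1 0]
  -> pairs=13 depth=3 groups=8 -> no
String 3 '{{{{}}{}}}{}{{}}{}{{}}{}{}{}': depth seq [1 2 3 4 3 2 3 2 1 0 1 0 1 2 1 0 1 0 1 2 1 0 1 0 1 0 1 0]
  -> pairs=14 depth=4 groups=8 -> no
String 4 '{}{}{}{}{{}}{}{}{}{}{}': depth seq [1 0 1 0 1 0 1 0 1 2 1 0 1 0 1 0 1 0 1 0 1 0]
  -> pairs=11 depth=2 groups=10 -> no
String 5 '{{{}}{}{}{}}{}{}{}{}{{}}': depth seq [1 2 3 2 1 2 1 2 1 2 1 0 1 0 1 0 1 0 1 0 1 2 1 0]
  -> pairs=12 depth=3 groups=6 -> no
String 6 '{}{}{}{{}}{}{}{{}{}}{{}{}}': depth seq [1 0 1 0 1 0 1 2 1 0 1 0 1 0 1 2 1 2 1 0 1 2 1 2 1 0]
  -> pairs=13 depth=2 groups=8 -> no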